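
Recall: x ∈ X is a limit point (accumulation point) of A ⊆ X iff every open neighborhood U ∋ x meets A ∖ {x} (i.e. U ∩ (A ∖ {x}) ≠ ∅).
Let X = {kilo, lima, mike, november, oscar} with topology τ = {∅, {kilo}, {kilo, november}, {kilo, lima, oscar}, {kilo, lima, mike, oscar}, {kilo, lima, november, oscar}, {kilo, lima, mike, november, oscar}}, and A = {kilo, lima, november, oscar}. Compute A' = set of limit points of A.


A' = {lima, mike, november, oscar}

For each x ∈ X, list the open sets U ∈ τ with x ∈ U, then check whether U ∩ (A ∖ {x}) ≠ ∅ for every such U.
  x = kilo: open {kilo} ∋ x has {kilo} ∩ (A ∖ {kilo}) = ∅, so x is NOT a limit point.
  x = lima: opens ∋ x are {kilo, lima, oscar}, {kilo, lima, mike, oscar}, {kilo, lima, november, oscar}, {kilo, lima, mike, november, oscar}; each meets A ∖ {lima}, so x IS a limit point.
  x = mike: opens ∋ x are {kilo, lima, mike, oscar}, {kilo, lima, mike, november, oscar}; each meets A ∖ {mike}, so x IS a limit point.
  x = november: opens ∋ x are {kilo, november}, {kilo, lima, november, oscar}, {kilo, lima, mike, november, oscar}; each meets A ∖ {november}, so x IS a limit point.
  x = oscar: opens ∋ x are {kilo, lima, oscar}, {kilo, lima, mike, oscar}, {kilo, lima, november, oscar}, {kilo, lima, mike, november, oscar}; each meets A ∖ {oscar}, so x IS a limit point.
Collecting: A' = {lima, mike, november, oscar}.


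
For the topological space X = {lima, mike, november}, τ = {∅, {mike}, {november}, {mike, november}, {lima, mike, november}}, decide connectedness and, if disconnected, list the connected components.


(X, τ) is connected.

Find clopen sets (U ∈ τ with X ∖ U ∈ τ):
  U = ∅, X ∖ U = {lima, mike, november} — both open, so U is clopen.
  U = {lima, mike, november}, X ∖ U = ∅ — both open, so U is clopen.
Only trivial clopens (∅ and X) exist, so (X, τ) is connected.
Compute connected components by grouping points that agree on all clopens:
  component: {lima, mike, november}


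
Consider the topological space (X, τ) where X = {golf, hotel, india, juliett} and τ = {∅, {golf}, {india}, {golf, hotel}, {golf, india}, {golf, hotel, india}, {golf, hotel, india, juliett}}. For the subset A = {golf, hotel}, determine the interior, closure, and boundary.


int(A) = {golf, hotel}, cl(A) = {golf, hotel, juliett}, ∂A = {juliett}.

Closed sets in (X, τ) are complements of opens:
  closed(X, τ) = {∅, {juliett}, {hotel, juliett}, {india, juliett}, {golf, hotel, juliett}, {hotel, india, juliett}, {golf, hotel, india, juliett}}.
int(A) = ⋃ {U ∈ τ : U ⊆ A}. Opens contained in A: ∅, {golf}, {golf, hotel}.
Taking the union of these: int(A) = {golf, hotel}.
cl(A) = ⋂ {C closed : A ⊆ C}. Closed sets containing A: {golf, hotel, juliett}, {golf, hotel, india, juliett}.
Intersecting these: cl(A) = {golf, hotel, juliett}.
∂A = cl(A) ∖ int(A) = {golf, hotel, juliett} ∖ {golf, hotel} = {juliett}.


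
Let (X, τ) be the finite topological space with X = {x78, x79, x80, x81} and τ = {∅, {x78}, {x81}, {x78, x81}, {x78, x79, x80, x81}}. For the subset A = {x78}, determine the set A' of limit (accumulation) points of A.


A' = {x79, x80}

For each x ∈ X, list the open sets U ∈ τ with x ∈ U, then check whether U ∩ (A ∖ {x}) ≠ ∅ for every such U.
  x = x78: open {x78} ∋ x has {x78} ∩ (A ∖ {x78}) = ∅, so x is NOT a limit point.
  x = x79: opens ∋ x are {x78, x79, x80, x81}; each meets A ∖ {x79}, so x IS a limit point.
  x = x80: opens ∋ x are {x78, x79, x80, x81}; each meets A ∖ {x80}, so x IS a limit point.
  x = x81: open {x81} ∋ x has {x81} ∩ (A ∖ {x81}) = ∅, so x is NOT a limit point.
Collecting: A' = {x79, x80}.


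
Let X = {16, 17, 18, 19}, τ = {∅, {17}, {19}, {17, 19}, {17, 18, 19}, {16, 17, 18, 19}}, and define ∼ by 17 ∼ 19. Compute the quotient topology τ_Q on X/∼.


X/∼ = {[16], [17=19], [18]}; |τ_Q| = 4.

Equivalence classes: [16], [17=19], [18].
Quotient map π: X → X/∼ sends 16 ↦ [16], 17 ↦ [17=19], 18 ↦ [18], 19 ↦ [17=19].
For each subset V ⊆ X/∼, compute π^{-1}(V) ⊆ X and check whether π^{-1}(V) ∈ τ. V is open in τ_Q iff π^{-1}(V) ∈ τ.
  V = {}: π^{-1}(V) = ∅ ∈ τ ✓.
  V = {[16]}: π^{-1}(V) = {16} ∉ τ ✗.
  V = {[17=19]}: π^{-1}(V) = {17, 19} ∈ τ ✓.
  V = {[16], [17=19]}: π^{-1}(V) = {16, 17, 19} ∉ τ ✗.
  V = {[18]}: π^{-1}(V) = {18} ∉ τ ✗.
  V = {[16], [18]}: π^{-1}(V) = {16, 18} ∉ τ ✗.
  V = {[17=19], [18]}: π^{-1}(V) = {17, 18, 19} ∈ τ ✓.
  V = {[16], [17=19], [18]}: π^{-1}(V) = {16, 17, 18, 19} ∈ τ ✓.
Open sets in the quotient: τ_Q = {{}, {[17=19]}, {[17=19], [18]}, {[16], [17=19], [18]}} (4 elements).


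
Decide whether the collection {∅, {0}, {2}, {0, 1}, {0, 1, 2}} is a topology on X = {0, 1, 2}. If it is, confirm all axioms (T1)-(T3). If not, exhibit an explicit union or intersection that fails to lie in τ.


τ is NOT a topology on X.

Axiom (T1): ∅ ∈ τ? Yes; X ∈ τ? Yes.
Axiom (T2/T3): check pairwise unions and intersections of members of τ.
Counterexample for (T2): {0} ∪ {2} = {0, 2} ∉ τ. Therefore τ is NOT a topology.


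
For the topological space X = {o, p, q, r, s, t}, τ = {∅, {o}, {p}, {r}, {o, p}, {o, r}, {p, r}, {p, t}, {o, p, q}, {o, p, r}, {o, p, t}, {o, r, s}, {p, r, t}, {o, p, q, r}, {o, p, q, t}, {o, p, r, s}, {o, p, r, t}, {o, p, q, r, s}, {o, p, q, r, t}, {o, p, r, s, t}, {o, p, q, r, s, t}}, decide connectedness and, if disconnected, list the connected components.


(X, τ) is connected.

Find clopen sets (U ∈ τ with X ∖ U ∈ τ):
  U = ∅, X ∖ U = {o, p, q, r, s, t} — both open, so U is clopen.
  U = {o, p, q, r, s, t}, X ∖ U = ∅ — both open, so U is clopen.
Only trivial clopens (∅ and X) exist, so (X, τ) is connected.
Compute connected components by grouping points that agree on all clopens:
  component: {o, p, q, r, s, t}


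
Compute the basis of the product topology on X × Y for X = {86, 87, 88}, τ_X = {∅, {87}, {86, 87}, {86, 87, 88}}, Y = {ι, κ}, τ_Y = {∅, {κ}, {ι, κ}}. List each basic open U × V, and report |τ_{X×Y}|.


Basis B = {∅ × ∅, {87} × {κ}, {86, 87} × {κ}, {87} × {ι, κ}, {86, 87, 88} × {κ}, {86, 87} × {ι, κ}, {86, 87, 88} × {ι, κ}}; |τ_{X×Y}| = 10.

Enumerate products U × V with U ∈ τ_X, V ∈ τ_Y (deduplicated):
  ∅ × ∅ = {} (∅)
  {87} × {κ} = {(87,κ)}
  {86, 87} × {κ} = {(86,κ), (87,κ)}
  {87} × {ι, κ} = {(87,ι), (87,κ)}
  {86, 87, 88} × {κ} = {(86,κ), (87,κ), (88,κ)}
  {86, 87} × {ι, κ} = {(86,ι), (86,κ), (87,ι), (87,κ)}
  {86, 87, 88} × {ι, κ} = {(86,ι), (86,κ), (87,ι), (87,κ), (88,ι), (88,κ)}
These 7 distinct sets form the basis B.
Close under arbitrary unions to get τ_{X×Y}; counting gives |τ_{X×Y}| = 10.


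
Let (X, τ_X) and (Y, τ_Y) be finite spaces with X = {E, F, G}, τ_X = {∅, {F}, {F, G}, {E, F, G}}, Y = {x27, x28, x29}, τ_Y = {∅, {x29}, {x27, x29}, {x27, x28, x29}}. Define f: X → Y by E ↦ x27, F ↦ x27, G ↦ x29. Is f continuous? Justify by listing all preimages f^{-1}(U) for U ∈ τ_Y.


f is NOT continuous.

Compute f^{-1}(U) for each U ∈ τ_Y:
  U = ∅: f^{-1}(U) = ∅ ∈ τ_X ✓.
  U = {x29}: f^{-1}(U) = {G} ∉ τ_X ✗.
  U = {x27, x29}: f^{-1}(U) = {E, F, G} ∈ τ_X ✓.
  U = {x27, x28, x29}: f^{-1}(U) = {E, F, G} ∈ τ_X ✓.
Found U = {x29} with f^{-1}(U) = {G} not in τ_X. Therefore f is NOT continuous.


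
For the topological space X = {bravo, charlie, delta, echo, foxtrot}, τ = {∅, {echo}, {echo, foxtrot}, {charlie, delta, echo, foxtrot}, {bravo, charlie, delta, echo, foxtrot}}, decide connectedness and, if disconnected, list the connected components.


(X, τ) is connected.

Find clopen sets (U ∈ τ with X ∖ U ∈ τ):
  U = ∅, X ∖ U = {bravo, charlie, delta, echo, foxtrot} — both open, so U is clopen.
  U = {bravo, charlie, delta, echo, foxtrot}, X ∖ U = ∅ — both open, so U is clopen.
Only trivial clopens (∅ and X) exist, so (X, τ) is connected.
Compute connected components by grouping points that agree on all clopens:
  component: {bravo, charlie, delta, echo, foxtrot}


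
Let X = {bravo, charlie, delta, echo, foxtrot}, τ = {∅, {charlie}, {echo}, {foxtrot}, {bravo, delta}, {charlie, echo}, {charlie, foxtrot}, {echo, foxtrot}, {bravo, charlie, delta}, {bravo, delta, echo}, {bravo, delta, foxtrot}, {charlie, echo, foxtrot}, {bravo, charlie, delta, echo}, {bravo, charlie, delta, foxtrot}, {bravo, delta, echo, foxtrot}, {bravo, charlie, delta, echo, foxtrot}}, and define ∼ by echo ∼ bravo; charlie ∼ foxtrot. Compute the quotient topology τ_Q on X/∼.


X/∼ = {[bravo=echo], [charlie=foxtrot], [delta]}; |τ_Q| = 4.

Equivalence classes: [bravo=echo], [charlie=foxtrot], [delta].
Quotient map π: X → X/∼ sends bravo ↦ [bravo=echo], charlie ↦ [charlie=foxtrot], delta ↦ [delta], echo ↦ [bravo=echo], foxtrot ↦ [charlie=foxtrot].
For each subset V ⊆ X/∼, compute π^{-1}(V) ⊆ X and check whether π^{-1}(V) ∈ τ. V is open in τ_Q iff π^{-1}(V) ∈ τ.
  V = {}: π^{-1}(V) = ∅ ∈ τ ✓.
  V = {[bravo=echo]}: π^{-1}(V) = {bravo, echo} ∉ τ ✗.
  V = {[charlie=foxtrot]}: π^{-1}(V) = {charlie, foxtrot} ∈ τ ✓.
  V = {[bravo=echo], [charlie=foxtrot]}: π^{-1}(V) = {bravo, charlie, echo, foxtrot} ∉ τ ✗.
  V = {[delta]}: π^{-1}(V) = {delta} ∉ τ ✗.
  V = {[bravo=echo], [delta]}: π^{-1}(V) = {bravo, delta, echo} ∈ τ ✓.
  V = {[charlie=foxtrot], [delta]}: π^{-1}(V) = {charlie, delta, foxtrot} ∉ τ ✗.
  V = {[bravo=echo], [charlie=foxtrot], [delta]}: π^{-1}(V) = {bravo, charlie, delta, echo, foxtrot} ∈ τ ✓.
Open sets in the quotient: τ_Q = {{}, {[charlie=foxtrot]}, {[bravo=echo], [delta]}, {[bravo=echo], [charlie=foxtrot], [delta]}} (4 elements).


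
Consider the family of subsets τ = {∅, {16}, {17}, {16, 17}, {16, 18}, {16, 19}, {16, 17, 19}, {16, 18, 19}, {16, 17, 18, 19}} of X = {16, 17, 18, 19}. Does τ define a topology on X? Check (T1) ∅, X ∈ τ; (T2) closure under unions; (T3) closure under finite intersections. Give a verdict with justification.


τ is NOT a topology on X.

Axiom (T1): ∅ ∈ τ? Yes; X ∈ τ? Yes.
Axiom (T2/T3): check pairwise unions and intersections of members of τ.
Counterexample for (T2): {17} ∪ {16, 18} = {16, 17, 18} ∉ τ. Therefore τ is NOT a topology.


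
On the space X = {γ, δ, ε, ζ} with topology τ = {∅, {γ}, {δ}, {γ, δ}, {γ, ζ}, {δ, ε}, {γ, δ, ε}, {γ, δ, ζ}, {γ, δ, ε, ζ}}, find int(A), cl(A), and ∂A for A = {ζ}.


int(A) = ∅, cl(A) = {ζ}, ∂A = {ζ}.

Closed sets in (X, τ) are complements of opens:
  closed(X, τ) = {∅, {ε}, {ζ}, {γ, ζ}, {δ, ε}, {ε, ζ}, {γ, ε, ζ}, {δ, ε, ζ}, {γ, δ, ε, ζ}}.
int(A) = ⋃ {U ∈ τ : U ⊆ A}. Opens contained in A: ∅.
Taking the union of these: int(A) = ∅.
cl(A) = ⋂ {C closed : A ⊆ C}. Closed sets containing A: {ζ}, {γ, ζ}, {ε, ζ}, {γ, ε, ζ}, {δ, ε, ζ}, {γ, δ, ε, ζ}.
Intersecting these: cl(A) = {ζ}.
∂A = cl(A) ∖ int(A) = {ζ} ∖ ∅ = {ζ}.


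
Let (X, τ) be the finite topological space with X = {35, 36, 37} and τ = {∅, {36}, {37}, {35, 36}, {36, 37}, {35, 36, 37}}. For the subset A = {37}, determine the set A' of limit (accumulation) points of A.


A' = ∅

For each x ∈ X, list the open sets U ∈ τ with x ∈ U, then check whether U ∩ (A ∖ {x}) ≠ ∅ for every such U.
  x = 35: open {35, 36} ∋ x has {35, 36} ∩ (A ∖ {35}) = ∅, so x is NOT a limit point.
  x = 36: open {36} ∋ x has {36} ∩ (A ∖ {36}) = ∅, so x is NOT a limit point.
  x = 37: open {37} ∋ x has {37} ∩ (A ∖ {37}) = ∅, so x is NOT a limit point.
Collecting: A' = ∅.


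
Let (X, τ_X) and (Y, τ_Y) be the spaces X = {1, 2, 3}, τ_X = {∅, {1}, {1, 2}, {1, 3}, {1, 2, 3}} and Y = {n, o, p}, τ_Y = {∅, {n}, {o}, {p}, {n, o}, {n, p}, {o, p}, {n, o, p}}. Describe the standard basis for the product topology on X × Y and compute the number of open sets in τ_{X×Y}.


Basis B = {∅ × ∅, {1} × {n}, {1} × {o}, {1} × {p}, {1} × {n, o}, {1} × {n, p}, {1, 2} × {n}, {1, 3} × {n}, {1} × {o, p}, {1, 2} × {o}, {1, 3} × {o}, {1, 2} × {p}, {1, 3} × {p}, {1} × {n, o, p}, {1, 2, 3} × {n}, {1, 2, 3} × {o}, {1, 2, 3} × {p}, {1, 2} × {n, o}, {1, 3} × {n, o}, {1, 2} × {n, p}, {1, 3} × {n, p}, {1, 2} × {o, p}, {1, 3} × {o, p}, {1, 2} × {n, o, p}, {1, 3} × {n, o, p}, {1, 2, 3} × {n, o}, {1, 2, 3} × {n, p}, {1, 2, 3} × {o, p}, {1, 2, 3} × {n, o, p}}; |τ_{X×Y}| = 125.

Enumerate products U × V with U ∈ τ_X, V ∈ τ_Y (deduplicated):
  ∅ × ∅ = {} (∅)
  {1} × {n} = {(1,n)}
  {1} × {o} = {(1,o)}
  {1} × {p} = {(1,p)}
  {1} × {n, o} = {(1,n), (1,o)}
  {1} × {n, p} = {(1,n), (1,p)}
  {1, 2} × {n} = {(1,n), (2,n)}
  {1, 3} × {n} = {(1,n), (3,n)}
  {1} × {o, p} = {(1,o), (1,p)}
  {1, 2} × {o} = {(1,o), (2,o)}
  {1, 3} × {o} = {(1,o), (3,o)}
  {1, 2} × {p} = {(1,p), (2,p)}
  {1, 3} × {p} = {(1,p), (3,p)}
  {1} × {n, o, p} = {(1,n), (1,o), (1,p)}
  {1, 2, 3} × {n} = {(1,n), (2,n), (3,n)}
  {1, 2, 3} × {o} = {(1,o), (2,o), (3,o)}
  {1, 2, 3} × {p} = {(1,p), (2,p), (3,p)}
  {1, 2} × {n, o} = {(1,n), (1,o), (2,n), (2,o)}
  {1, 3} × {n, o} = {(1,n), (1,o), (3,n), (3,o)}
  {1, 2} × {n, p} = {(1,n), (1,p), (2,n), (2,p)}
  {1, 3} × {n, p} = {(1,n), (1,p), (3,n), (3,p)}
  {1, 2} × {o, p} = {(1,o), (1,p), (2,o), (2,p)}
  {1, 3} × {o, p} = {(1,o), (1,p), (3,o), (3,p)}
  {1, 2} × {n, o, p} = {(1,n), (1,o), (1,p), (2,n), (2,o), (2,p)}
  {1, 3} × {n, o, p} = {(1,n), (1,o), (1,p), (3,n), (3,o), (3,p)}
  {1, 2, 3} × {n, o} = {(1,n), (1,o), (2,n), (2,o), (3,n), (3,o)}
  {1, 2, 3} × {n, p} = {(1,n), (1,p), (2,n), (2,p), (3,n), (3,p)}
  {1, 2, 3} × {o, p} = {(1,o), (1,p), (2,o), (2,p), (3,o), (3,p)}
  {1, 2, 3} × {n, o, p} = {(1,n), (1,o), (1,p), (2,n), (2,o), (2,p), (3,n), (3,o), (3,p)}
These 29 distinct sets form the basis B.
Close under arbitrary unions to get τ_{X×Y}; counting gives |τ_{X×Y}| = 125.


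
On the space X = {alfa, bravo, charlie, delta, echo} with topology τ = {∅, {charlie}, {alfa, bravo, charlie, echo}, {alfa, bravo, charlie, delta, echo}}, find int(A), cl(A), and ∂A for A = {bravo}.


int(A) = ∅, cl(A) = {alfa, bravo, delta, echo}, ∂A = {alfa, bravo, delta, echo}.

Closed sets in (X, τ) are complements of opens:
  closed(X, τ) = {∅, {delta}, {alfa, bravo, delta, echo}, {alfa, bravo, charlie, delta, echo}}.
int(A) = ⋃ {U ∈ τ : U ⊆ A}. Opens contained in A: ∅.
Taking the union of these: int(A) = ∅.
cl(A) = ⋂ {C closed : A ⊆ C}. Closed sets containing A: {alfa, bravo, delta, echo}, {alfa, bravo, charlie, delta, echo}.
Intersecting these: cl(A) = {alfa, bravo, delta, echo}.
∂A = cl(A) ∖ int(A) = {alfa, bravo, delta, echo} ∖ ∅ = {alfa, bravo, delta, echo}.


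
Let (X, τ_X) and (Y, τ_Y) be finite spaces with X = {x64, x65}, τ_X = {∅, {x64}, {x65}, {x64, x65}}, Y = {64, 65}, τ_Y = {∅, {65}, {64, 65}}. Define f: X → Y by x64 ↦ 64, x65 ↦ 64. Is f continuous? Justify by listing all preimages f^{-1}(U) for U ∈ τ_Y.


f IS continuous.

Compute f^{-1}(U) for each U ∈ τ_Y:
  U = ∅: f^{-1}(U) = ∅ ∈ τ_X ✓.
  U = {65}: f^{-1}(U) = ∅ ∈ τ_X ✓.
  U = {64, 65}: f^{-1}(U) = {x64, x65} ∈ τ_X ✓.
Every preimage lies in τ_X, so f IS continuous.


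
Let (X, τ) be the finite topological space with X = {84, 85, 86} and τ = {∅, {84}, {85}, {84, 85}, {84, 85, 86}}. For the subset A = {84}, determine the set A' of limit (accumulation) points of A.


A' = {86}

For each x ∈ X, list the open sets U ∈ τ with x ∈ U, then check whether U ∩ (A ∖ {x}) ≠ ∅ for every such U.
  x = 84: open {84} ∋ x has {84} ∩ (A ∖ {84}) = ∅, so x is NOT a limit point.
  x = 85: open {85} ∋ x has {85} ∩ (A ∖ {85}) = ∅, so x is NOT a limit point.
  x = 86: opens ∋ x are {84, 85, 86}; each meets A ∖ {86}, so x IS a limit point.
Collecting: A' = {86}.


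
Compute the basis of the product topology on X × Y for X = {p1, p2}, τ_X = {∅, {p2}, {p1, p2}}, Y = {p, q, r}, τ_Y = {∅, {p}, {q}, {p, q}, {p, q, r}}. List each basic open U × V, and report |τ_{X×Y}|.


Basis B = {∅ × ∅, {p2} × {p}, {p2} × {q}, {p1, p2} × {p}, {p1, p2} × {q}, {p2} × {p, q}, {p2} × {p, q, r}, {p1, p2} × {p, q}, {p1, p2} × {p, q, r}}; |τ_{X×Y}| = 14.

Enumerate products U × V with U ∈ τ_X, V ∈ τ_Y (deduplicated):
  ∅ × ∅ = {} (∅)
  {p2} × {p} = {(p2,p)}
  {p2} × {q} = {(p2,q)}
  {p1, p2} × {p} = {(p1,p), (p2,p)}
  {p1, p2} × {q} = {(p1,q), (p2,q)}
  {p2} × {p, q} = {(p2,p), (p2,q)}
  {p2} × {p, q, r} = {(p2,p), (p2,q), (p2,r)}
  {p1, p2} × {p, q} = {(p1,p), (p1,q), (p2,p), (p2,q)}
  {p1, p2} × {p, q, r} = {(p1,p), (p1,q), (p1,r), (p2,p), (p2,q), (p2,r)}
These 9 distinct sets form the basis B.
Close under arbitrary unions to get τ_{X×Y}; counting gives |τ_{X×Y}| = 14.


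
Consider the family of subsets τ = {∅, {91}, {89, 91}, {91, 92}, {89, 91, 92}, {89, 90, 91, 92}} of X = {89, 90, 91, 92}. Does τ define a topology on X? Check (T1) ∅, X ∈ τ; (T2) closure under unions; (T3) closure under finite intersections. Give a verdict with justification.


τ IS a topology on X.

Axiom (T1): ∅ ∈ τ? Yes; X ∈ τ? Yes.
Axiom (T2/T3): check pairwise unions and intersections of members of τ.
All pairwise intersections and unions checked — each lies in τ. Therefore τ satisfies (T1), (T2), (T3): it IS a topology on X.


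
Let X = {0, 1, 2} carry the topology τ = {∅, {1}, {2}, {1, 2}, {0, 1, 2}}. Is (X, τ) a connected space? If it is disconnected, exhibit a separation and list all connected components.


(X, τ) is connected.

Find clopen sets (U ∈ τ with X ∖ U ∈ τ):
  U = ∅, X ∖ U = {0, 1, 2} — both open, so U is clopen.
  U = {0, 1, 2}, X ∖ U = ∅ — both open, so U is clopen.
Only trivial clopens (∅ and X) exist, so (X, τ) is connected.
Compute connected components by grouping points that agree on all clopens:
  component: {0, 1, 2}


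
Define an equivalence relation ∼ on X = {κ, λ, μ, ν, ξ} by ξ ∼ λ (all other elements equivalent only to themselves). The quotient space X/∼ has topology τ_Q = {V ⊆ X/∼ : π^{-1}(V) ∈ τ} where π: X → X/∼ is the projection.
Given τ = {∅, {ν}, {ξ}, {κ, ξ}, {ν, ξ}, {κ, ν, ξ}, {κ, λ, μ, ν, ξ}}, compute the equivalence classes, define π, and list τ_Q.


X/∼ = {[κ], [λ=ξ], [μ], [ν]}; |τ_Q| = 3.

Equivalence classes: [κ], [λ=ξ], [μ], [ν].
Quotient map π: X → X/∼ sends κ ↦ [κ], λ ↦ [λ=ξ], μ ↦ [μ], ν ↦ [ν], ξ ↦ [λ=ξ].
For each subset V ⊆ X/∼, compute π^{-1}(V) ⊆ X and check whether π^{-1}(V) ∈ τ. V is open in τ_Q iff π^{-1}(V) ∈ τ.
  V = {}: π^{-1}(V) = ∅ ∈ τ ✓.
  V = {[κ]}: π^{-1}(V) = {κ} ∉ τ ✗.
  V = {[λ=ξ]}: π^{-1}(V) = {λ, ξ} ∉ τ ✗.
  V = {[κ], [λ=ξ]}: π^{-1}(V) = {κ, λ, ξ} ∉ τ ✗.
  V = {[μ]}: π^{-1}(V) = {μ} ∉ τ ✗.
  V = {[κ], [μ]}: π^{-1}(V) = {κ, μ} ∉ τ ✗.
  V = {[λ=ξ], [μ]}: π^{-1}(V) = {λ, μ, ξ} ∉ τ ✗.
  V = {[κ], [λ=ξ], [μ]}: π^{-1}(V) = {κ, λ, μ, ξ} ∉ τ ✗.
  V = {[ν]}: π^{-1}(V) = {ν} ∈ τ ✓.
  V = {[κ], [ν]}: π^{-1}(V) = {κ, ν} ∉ τ ✗.
  V = {[λ=ξ], [ν]}: π^{-1}(V) = {λ, ν, ξ} ∉ τ ✗.
  V = {[κ], [λ=ξ], [ν]}: π^{-1}(V) = {κ, λ, ν, ξ} ∉ τ ✗.
  V = {[μ], [ν]}: π^{-1}(V) = {μ, ν} ∉ τ ✗.
  V = {[κ], [μ], [ν]}: π^{-1}(V) = {κ, μ, ν} ∉ τ ✗.
  V = {[λ=ξ], [μ], [ν]}: π^{-1}(V) = {λ, μ, ν, ξ} ∉ τ ✗.
  V = {[κ], [λ=ξ], [μ], [ν]}: π^{-1}(V) = {κ, λ, μ, ν, ξ} ∈ τ ✓.
Open sets in the quotient: τ_Q = {{}, {[ν]}, {[κ], [λ=ξ], [μ], [ν]}} (3 elements).


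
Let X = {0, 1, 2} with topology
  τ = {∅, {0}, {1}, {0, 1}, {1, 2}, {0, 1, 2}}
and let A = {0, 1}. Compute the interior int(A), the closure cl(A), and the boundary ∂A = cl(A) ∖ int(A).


int(A) = {0, 1}, cl(A) = {0, 1, 2}, ∂A = {2}.

Closed sets in (X, τ) are complements of opens:
  closed(X, τ) = {∅, {0}, {2}, {0, 2}, {1, 2}, {0, 1, 2}}.
int(A) = ⋃ {U ∈ τ : U ⊆ A}. Opens contained in A: ∅, {0}, {1}, {0, 1}.
Taking the union of these: int(A) = {0, 1}.
cl(A) = ⋂ {C closed : A ⊆ C}. Closed sets containing A: {0, 1, 2}.
Intersecting these: cl(A) = {0, 1, 2}.
∂A = cl(A) ∖ int(A) = {0, 1, 2} ∖ {0, 1} = {2}.


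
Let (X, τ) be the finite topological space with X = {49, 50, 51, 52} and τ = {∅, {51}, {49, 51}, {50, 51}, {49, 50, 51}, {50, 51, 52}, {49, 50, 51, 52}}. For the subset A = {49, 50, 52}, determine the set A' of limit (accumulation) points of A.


A' = {52}

For each x ∈ X, list the open sets U ∈ τ with x ∈ U, then check whether U ∩ (A ∖ {x}) ≠ ∅ for every such U.
  x = 49: open {49, 51} ∋ x has {49, 51} ∩ (A ∖ {49}) = ∅, so x is NOT a limit point.
  x = 50: open {50, 51} ∋ x has {50, 51} ∩ (A ∖ {50}) = ∅, so x is NOT a limit point.
  x = 51: open {51} ∋ x has {51} ∩ (A ∖ {51}) = ∅, so x is NOT a limit point.
  x = 52: opens ∋ x are {50, 51, 52}, {49, 50, 51, 52}; each meets A ∖ {52}, so x IS a limit point.
Collecting: A' = {52}.


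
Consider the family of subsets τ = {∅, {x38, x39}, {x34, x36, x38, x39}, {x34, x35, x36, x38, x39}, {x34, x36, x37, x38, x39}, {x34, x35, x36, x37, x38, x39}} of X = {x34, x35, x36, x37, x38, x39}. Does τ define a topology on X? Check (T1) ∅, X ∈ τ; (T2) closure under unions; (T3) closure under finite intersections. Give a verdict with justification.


τ IS a topology on X.

Axiom (T1): ∅ ∈ τ? Yes; X ∈ τ? Yes.
Axiom (T2/T3): check pairwise unions and intersections of members of τ.
All pairwise intersections and unions checked — each lies in τ. Therefore τ satisfies (T1), (T2), (T3): it IS a topology on X.


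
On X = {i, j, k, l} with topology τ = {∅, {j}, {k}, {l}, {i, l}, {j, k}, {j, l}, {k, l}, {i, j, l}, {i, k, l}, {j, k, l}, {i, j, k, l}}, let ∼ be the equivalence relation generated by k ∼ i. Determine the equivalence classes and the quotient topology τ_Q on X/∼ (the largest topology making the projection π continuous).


X/∼ = {[i=k], [j], [l]}; |τ_Q| = 6.

Equivalence classes: [i=k], [j], [l].
Quotient map π: X → X/∼ sends i ↦ [i=k], j ↦ [j], k ↦ [i=k], l ↦ [l].
For each subset V ⊆ X/∼, compute π^{-1}(V) ⊆ X and check whether π^{-1}(V) ∈ τ. V is open in τ_Q iff π^{-1}(V) ∈ τ.
  V = {}: π^{-1}(V) = ∅ ∈ τ ✓.
  V = {[i=k]}: π^{-1}(V) = {i, k} ∉ τ ✗.
  V = {[j]}: π^{-1}(V) = {j} ∈ τ ✓.
  V = {[i=k], [j]}: π^{-1}(V) = {i, j, k} ∉ τ ✗.
  V = {[l]}: π^{-1}(V) = {l} ∈ τ ✓.
  V = {[i=k], [l]}: π^{-1}(V) = {i, k, l} ∈ τ ✓.
  V = {[j], [l]}: π^{-1}(V) = {j, l} ∈ τ ✓.
  V = {[i=k], [j], [l]}: π^{-1}(V) = {i, j, k, l} ∈ τ ✓.
Open sets in the quotient: τ_Q = {{}, {[j]}, {[l]}, {[i=k], [l]}, {[j], [l]}, {[i=k], [j], [l]}} (6 elements).


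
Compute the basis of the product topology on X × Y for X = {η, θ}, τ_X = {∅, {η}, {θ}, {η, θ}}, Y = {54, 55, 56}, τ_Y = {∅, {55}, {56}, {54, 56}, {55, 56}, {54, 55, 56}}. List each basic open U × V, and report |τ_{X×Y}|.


Basis B = {∅ × ∅, {η} × {55}, {η} × {56}, {θ} × {55}, {θ} × {56}, {η} × {54, 56}, {η} × {55, 56}, {η, θ} × {55}, {η, θ} × {56}, {θ} × {54, 56}, {θ} × {55, 56}, {η} × {54, 55, 56}, {θ} × {54, 55, 56}, {η, θ} × {54, 56}, {η, θ} × {55, 56}, {η, θ} × {54, 55, 56}}; |τ_{X×Y}| = 36.

Enumerate products U × V with U ∈ τ_X, V ∈ τ_Y (deduplicated):
  ∅ × ∅ = {} (∅)
  {η} × {55} = {(η,55)}
  {η} × {56} = {(η,56)}
  {θ} × {55} = {(θ,55)}
  {θ} × {56} = {(θ,56)}
  {η} × {54, 56} = {(η,54), (η,56)}
  {η} × {55, 56} = {(η,55), (η,56)}
  {η, θ} × {55} = {(η,55), (θ,55)}
  {η, θ} × {56} = {(η,56), (θ,56)}
  {θ} × {54, 56} = {(θ,54), (θ,56)}
  {θ} × {55, 56} = {(θ,55), (θ,56)}
  {η} × {54, 55, 56} = {(η,54), (η,55), (η,56)}
  {θ} × {54, 55, 56} = {(θ,54), (θ,55), (θ,56)}
  {η, θ} × {54, 56} = {(η,54), (η,56), (θ,54), (θ,56)}
  {η, θ} × {55, 56} = {(η,55), (η,56), (θ,55), (θ,56)}
  {η, θ} × {54, 55, 56} = {(η,54), (η,55), (η,56), (θ,54), (θ,55), (θ,56)}
These 16 distinct sets form the basis B.
Close under arbitrary unions to get τ_{X×Y}; counting gives |τ_{X×Y}| = 36.


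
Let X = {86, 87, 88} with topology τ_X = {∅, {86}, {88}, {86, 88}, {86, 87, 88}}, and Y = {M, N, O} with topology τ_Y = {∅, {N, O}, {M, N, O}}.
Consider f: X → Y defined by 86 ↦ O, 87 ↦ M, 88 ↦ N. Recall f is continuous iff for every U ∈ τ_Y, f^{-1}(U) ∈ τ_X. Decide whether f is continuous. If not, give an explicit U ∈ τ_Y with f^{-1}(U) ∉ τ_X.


f IS continuous.

Compute f^{-1}(U) for each U ∈ τ_Y:
  U = ∅: f^{-1}(U) = ∅ ∈ τ_X ✓.
  U = {N, O}: f^{-1}(U) = {86, 88} ∈ τ_X ✓.
  U = {M, N, O}: f^{-1}(U) = {86, 87, 88} ∈ τ_X ✓.
Every preimage lies in τ_X, so f IS continuous.


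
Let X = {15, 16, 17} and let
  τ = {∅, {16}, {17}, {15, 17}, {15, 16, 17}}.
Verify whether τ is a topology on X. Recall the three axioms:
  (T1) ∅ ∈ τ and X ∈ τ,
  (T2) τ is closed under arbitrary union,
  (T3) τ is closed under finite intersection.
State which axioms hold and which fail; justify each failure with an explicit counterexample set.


τ is NOT a topology on X.

Axiom (T1): ∅ ∈ τ? Yes; X ∈ τ? Yes.
Axiom (T2/T3): check pairwise unions and intersections of members of τ.
Counterexample for (T2): {16} ∪ {17} = {16, 17} ∉ τ. Therefore τ is NOT a topology.


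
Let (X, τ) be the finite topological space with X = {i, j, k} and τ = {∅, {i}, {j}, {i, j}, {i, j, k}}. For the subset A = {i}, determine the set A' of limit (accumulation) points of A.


A' = {k}

For each x ∈ X, list the open sets U ∈ τ with x ∈ U, then check whether U ∩ (A ∖ {x}) ≠ ∅ for every such U.
  x = i: open {i} ∋ x has {i} ∩ (A ∖ {i}) = ∅, so x is NOT a limit point.
  x = j: open {j} ∋ x has {j} ∩ (A ∖ {j}) = ∅, so x is NOT a limit point.
  x = k: opens ∋ x are {i, j, k}; each meets A ∖ {k}, so x IS a limit point.
Collecting: A' = {k}.


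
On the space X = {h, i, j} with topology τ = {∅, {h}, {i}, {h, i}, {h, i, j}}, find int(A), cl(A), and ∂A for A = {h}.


int(A) = {h}, cl(A) = {h, j}, ∂A = {j}.

Closed sets in (X, τ) are complements of opens:
  closed(X, τ) = {∅, {j}, {h, j}, {i, j}, {h, i, j}}.
int(A) = ⋃ {U ∈ τ : U ⊆ A}. Opens contained in A: ∅, {h}.
Taking the union of these: int(A) = {h}.
cl(A) = ⋂ {C closed : A ⊆ C}. Closed sets containing A: {h, j}, {h, i, j}.
Intersecting these: cl(A) = {h, j}.
∂A = cl(A) ∖ int(A) = {h, j} ∖ {h} = {j}.


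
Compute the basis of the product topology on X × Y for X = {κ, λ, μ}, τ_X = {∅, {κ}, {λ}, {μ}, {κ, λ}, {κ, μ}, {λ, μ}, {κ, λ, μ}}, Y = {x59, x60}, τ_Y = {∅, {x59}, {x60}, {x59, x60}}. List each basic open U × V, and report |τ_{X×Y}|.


Basis B = {∅ × ∅, {κ} × {x59}, {κ} × {x60}, {λ} × {x59}, {λ} × {x60}, {μ} × {x59}, {μ} × {x60}, {κ} × {x59, x60}, {κ, λ} × {x59}, {κ, μ} × {x59}, {κ, λ} × {x60}, {κ, μ} × {x60}, {λ} × {x59, x60}, {λ, μ} × {x59}, {λ, μ} × {x60}, {μ} × {x59, x60}, {κ, λ, μ} × {x59}, {κ, λ, μ} × {x60}, {κ, λ} × {x59, x60}, {κ, μ} × {x59, x60}, {λ, μ} × {x59, x60}, {κ, λ, μ} × {x59, x60}}; |τ_{X×Y}| = 64.

Enumerate products U × V with U ∈ τ_X, V ∈ τ_Y (deduplicated):
  ∅ × ∅ = {} (∅)
  {κ} × {x59} = {(κ,x59)}
  {κ} × {x60} = {(κ,x60)}
  {λ} × {x59} = {(λ,x59)}
  {λ} × {x60} = {(λ,x60)}
  {μ} × {x59} = {(μ,x59)}
  {μ} × {x60} = {(μ,x60)}
  {κ} × {x59, x60} = {(κ,x59), (κ,x60)}
  {κ, λ} × {x59} = {(κ,x59), (λ,x59)}
  {κ, μ} × {x59} = {(κ,x59), (μ,x59)}
  {κ, λ} × {x60} = {(κ,x60), (λ,x60)}
  {κ, μ} × {x60} = {(κ,x60), (μ,x60)}
  {λ} × {x59, x60} = {(λ,x59), (λ,x60)}
  {λ, μ} × {x59} = {(λ,x59), (μ,x59)}
  {λ, μ} × {x60} = {(λ,x60), (μ,x60)}
  {μ} × {x59, x60} = {(μ,x59), (μ,x60)}
  {κ, λ, μ} × {x59} = {(κ,x59), (λ,x59), (μ,x59)}
  {κ, λ, μ} × {x60} = {(κ,x60), (λ,x60), (μ,x60)}
  {κ, λ} × {x59, x60} = {(κ,x59), (κ,x60), (λ,x59), (λ,x60)}
  {κ, μ} × {x59, x60} = {(κ,x59), (κ,x60), (μ,x59), (μ,x60)}
  {λ, μ} × {x59, x60} = {(λ,x59), (λ,x60), (μ,x59), (μ,x60)}
  {κ, λ, μ} × {x59, x60} = {(κ,x59), (κ,x60), (λ,x59), (λ,x60), (μ,x59), (μ,x60)}
These 22 distinct sets form the basis B.
Close under arbitrary unions to get τ_{X×Y}; counting gives |τ_{X×Y}| = 64.


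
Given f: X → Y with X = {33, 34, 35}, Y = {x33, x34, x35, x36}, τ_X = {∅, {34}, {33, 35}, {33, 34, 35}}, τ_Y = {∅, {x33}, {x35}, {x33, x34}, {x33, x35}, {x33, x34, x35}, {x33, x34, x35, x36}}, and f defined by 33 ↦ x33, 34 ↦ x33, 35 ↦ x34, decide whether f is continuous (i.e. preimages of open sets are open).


f is NOT continuous.

Compute f^{-1}(U) for each U ∈ τ_Y:
  U = ∅: f^{-1}(U) = ∅ ∈ τ_X ✓.
  U = {x33}: f^{-1}(U) = {33, 34} ∉ τ_X ✗.
  U = {x35}: f^{-1}(U) = ∅ ∈ τ_X ✓.
  U = {x33, x34}: f^{-1}(U) = {33, 34, 35} ∈ τ_X ✓.
  U = {x33, x35}: f^{-1}(U) = {33, 34} ∉ τ_X ✗.
  U = {x33, x34, x35}: f^{-1}(U) = {33, 34, 35} ∈ τ_X ✓.
  U = {x33, x34, x35, x36}: f^{-1}(U) = {33, 34, 35} ∈ τ_X ✓.
Found U = {x33} with f^{-1}(U) = {33, 34} not in τ_X. Therefore f is NOT continuous.


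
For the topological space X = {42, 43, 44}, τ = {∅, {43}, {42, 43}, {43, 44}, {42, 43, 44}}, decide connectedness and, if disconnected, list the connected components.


(X, τ) is connected.

Find clopen sets (U ∈ τ with X ∖ U ∈ τ):
  U = ∅, X ∖ U = {42, 43, 44} — both open, so U is clopen.
  U = {42, 43, 44}, X ∖ U = ∅ — both open, so U is clopen.
Only trivial clopens (∅ and X) exist, so (X, τ) is connected.
Compute connected components by grouping points that agree on all clopens:
  component: {42, 43, 44}


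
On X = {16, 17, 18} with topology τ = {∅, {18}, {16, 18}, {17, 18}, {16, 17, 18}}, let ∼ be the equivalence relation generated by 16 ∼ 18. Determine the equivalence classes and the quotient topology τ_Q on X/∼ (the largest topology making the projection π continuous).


X/∼ = {[16=18], [17]}; |τ_Q| = 3.

Equivalence classes: [16=18], [17].
Quotient map π: X → X/∼ sends 16 ↦ [16=18], 17 ↦ [17], 18 ↦ [16=18].
For each subset V ⊆ X/∼, compute π^{-1}(V) ⊆ X and check whether π^{-1}(V) ∈ τ. V is open in τ_Q iff π^{-1}(V) ∈ τ.
  V = {}: π^{-1}(V) = ∅ ∈ τ ✓.
  V = {[16=18]}: π^{-1}(V) = {16, 18} ∈ τ ✓.
  V = {[17]}: π^{-1}(V) = {17} ∉ τ ✗.
  V = {[16=18], [17]}: π^{-1}(V) = {16, 17, 18} ∈ τ ✓.
Open sets in the quotient: τ_Q = {{}, {[16=18]}, {[16=18], [17]}} (3 elements).


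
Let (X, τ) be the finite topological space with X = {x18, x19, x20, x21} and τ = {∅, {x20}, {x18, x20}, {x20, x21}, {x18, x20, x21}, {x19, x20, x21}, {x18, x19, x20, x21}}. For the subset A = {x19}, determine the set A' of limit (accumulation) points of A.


A' = ∅

For each x ∈ X, list the open sets U ∈ τ with x ∈ U, then check whether U ∩ (A ∖ {x}) ≠ ∅ for every such U.
  x = x18: open {x18, x20} ∋ x has {x18, x20} ∩ (A ∖ {x18}) = ∅, so x is NOT a limit point.
  x = x19: open {x19, x20, x21} ∋ x has {x19, x20, x21} ∩ (A ∖ {x19}) = ∅, so x is NOT a limit point.
  x = x20: open {x20} ∋ x has {x20} ∩ (A ∖ {x20}) = ∅, so x is NOT a limit point.
  x = x21: open {x20, x21} ∋ x has {x20, x21} ∩ (A ∖ {x21}) = ∅, so x is NOT a limit point.
Collecting: A' = ∅.


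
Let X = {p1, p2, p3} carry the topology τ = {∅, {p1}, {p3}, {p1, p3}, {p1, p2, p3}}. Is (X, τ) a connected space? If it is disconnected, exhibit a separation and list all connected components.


(X, τ) is connected.

Find clopen sets (U ∈ τ with X ∖ U ∈ τ):
  U = ∅, X ∖ U = {p1, p2, p3} — both open, so U is clopen.
  U = {p1, p2, p3}, X ∖ U = ∅ — both open, so U is clopen.
Only trivial clopens (∅ and X) exist, so (X, τ) is connected.
Compute connected components by grouping points that agree on all clopens:
  component: {p1, p2, p3}


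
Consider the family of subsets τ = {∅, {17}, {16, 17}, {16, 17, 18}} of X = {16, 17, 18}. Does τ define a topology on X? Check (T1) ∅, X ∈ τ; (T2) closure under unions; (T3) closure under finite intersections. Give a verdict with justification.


τ IS a topology on X.

Axiom (T1): ∅ ∈ τ? Yes; X ∈ τ? Yes.
Axiom (T2/T3): check pairwise unions and intersections of members of τ.
All pairwise intersections and unions checked — each lies in τ. Therefore τ satisfies (T1), (T2), (T3): it IS a topology on X.


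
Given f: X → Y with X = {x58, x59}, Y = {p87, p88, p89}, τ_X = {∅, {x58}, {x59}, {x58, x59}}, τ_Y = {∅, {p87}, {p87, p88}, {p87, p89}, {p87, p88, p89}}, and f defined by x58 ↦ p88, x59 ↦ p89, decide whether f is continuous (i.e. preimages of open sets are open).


f IS continuous.

Compute f^{-1}(U) for each U ∈ τ_Y:
  U = ∅: f^{-1}(U) = ∅ ∈ τ_X ✓.
  U = {p87}: f^{-1}(U) = ∅ ∈ τ_X ✓.
  U = {p87, p88}: f^{-1}(U) = {x58} ∈ τ_X ✓.
  U = {p87, p89}: f^{-1}(U) = {x59} ∈ τ_X ✓.
  U = {p87, p88, p89}: f^{-1}(U) = {x58, x59} ∈ τ_X ✓.
Every preimage lies in τ_X, so f IS continuous.


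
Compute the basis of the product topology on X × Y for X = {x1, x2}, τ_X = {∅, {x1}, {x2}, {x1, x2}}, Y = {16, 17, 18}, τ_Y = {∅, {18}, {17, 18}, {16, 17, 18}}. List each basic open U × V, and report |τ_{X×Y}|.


Basis B = {∅ × ∅, {x1} × {18}, {x2} × {18}, {x1} × {17, 18}, {x1, x2} × {18}, {x2} × {17, 18}, {x1} × {16, 17, 18}, {x2} × {16, 17, 18}, {x1, x2} × {17, 18}, {x1, x2} × {16, 17, 18}}; |τ_{X×Y}| = 16.

Enumerate products U × V with U ∈ τ_X, V ∈ τ_Y (deduplicated):
  ∅ × ∅ = {} (∅)
  {x1} × {18} = {(x1,18)}
  {x2} × {18} = {(x2,18)}
  {x1} × {17, 18} = {(x1,17), (x1,18)}
  {x1, x2} × {18} = {(x1,18), (x2,18)}
  {x2} × {17, 18} = {(x2,17), (x2,18)}
  {x1} × {16, 17, 18} = {(x1,16), (x1,17), (x1,18)}
  {x2} × {16, 17, 18} = {(x2,16), (x2,17), (x2,18)}
  {x1, x2} × {17, 18} = {(x1,17), (x1,18), (x2,17), (x2,18)}
  {x1, x2} × {16, 17, 18} = {(x1,16), (x1,17), (x1,18), (x2,16), (x2,17), (x2,18)}
These 10 distinct sets form the basis B.
Close under arbitrary unions to get τ_{X×Y}; counting gives |τ_{X×Y}| = 16.


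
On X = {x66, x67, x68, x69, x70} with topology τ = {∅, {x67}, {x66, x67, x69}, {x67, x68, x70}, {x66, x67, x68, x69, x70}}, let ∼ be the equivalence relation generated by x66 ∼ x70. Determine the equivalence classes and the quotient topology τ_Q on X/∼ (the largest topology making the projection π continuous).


X/∼ = {[x66=x70], [x67], [x68], [x69]}; |τ_Q| = 3.

Equivalence classes: [x66=x70], [x67], [x68], [x69].
Quotient map π: X → X/∼ sends x66 ↦ [x66=x70], x67 ↦ [x67], x68 ↦ [x68], x69 ↦ [x69], x70 ↦ [x66=x70].
For each subset V ⊆ X/∼, compute π^{-1}(V) ⊆ X and check whether π^{-1}(V) ∈ τ. V is open in τ_Q iff π^{-1}(V) ∈ τ.
  V = {}: π^{-1}(V) = ∅ ∈ τ ✓.
  V = {[x66=x70]}: π^{-1}(V) = {x66, x70} ∉ τ ✗.
  V = {[x67]}: π^{-1}(V) = {x67} ∈ τ ✓.
  V = {[x66=x70], [x67]}: π^{-1}(V) = {x66, x67, x70} ∉ τ ✗.
  V = {[x68]}: π^{-1}(V) = {x68} ∉ τ ✗.
  V = {[x66=x70], [x68]}: π^{-1}(V) = {x66, x68, x70} ∉ τ ✗.
  V = {[x67], [x68]}: π^{-1}(V) = {x67, x68} ∉ τ ✗.
  V = {[x66=x70], [x67], [x68]}: π^{-1}(V) = {x66, x67, x68, x70} ∉ τ ✗.
  V = {[x69]}: π^{-1}(V) = {x69} ∉ τ ✗.
  V = {[x66=x70], [x69]}: π^{-1}(V) = {x66, x69, x70} ∉ τ ✗.
  V = {[x67], [x69]}: π^{-1}(V) = {x67, x69} ∉ τ ✗.
  V = {[x66=x70], [x67], [x69]}: π^{-1}(V) = {x66, x67, x69, x70} ∉ τ ✗.
  V = {[x68], [x69]}: π^{-1}(V) = {x68, x69} ∉ τ ✗.
  V = {[x66=x70], [x68], [x69]}: π^{-1}(V) = {x66, x68, x69, x70} ∉ τ ✗.
  V = {[x67], [x68], [x69]}: π^{-1}(V) = {x67, x68, x69} ∉ τ ✗.
  V = {[x66=x70], [x67], [x68], [x69]}: π^{-1}(V) = {x66, x67, x68, x69, x70} ∈ τ ✓.
Open sets in the quotient: τ_Q = {{}, {[x67]}, {[x66=x70], [x67], [x68], [x69]}} (3 elements).


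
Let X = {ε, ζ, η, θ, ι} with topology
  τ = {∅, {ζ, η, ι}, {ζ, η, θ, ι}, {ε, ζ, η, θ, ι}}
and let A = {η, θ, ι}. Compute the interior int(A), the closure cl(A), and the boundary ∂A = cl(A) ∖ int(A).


int(A) = ∅, cl(A) = {ε, ζ, η, θ, ι}, ∂A = {ε, ζ, η, θ, ι}.

Closed sets in (X, τ) are complements of opens:
  closed(X, τ) = {∅, {ε}, {ε, θ}, {ε, ζ, η, θ, ι}}.
int(A) = ⋃ {U ∈ τ : U ⊆ A}. Opens contained in A: ∅.
Taking the union of these: int(A) = ∅.
cl(A) = ⋂ {C closed : A ⊆ C}. Closed sets containing A: {ε, ζ, η, θ, ι}.
Intersecting these: cl(A) = {ε, ζ, η, θ, ι}.
∂A = cl(A) ∖ int(A) = {ε, ζ, η, θ, ι} ∖ ∅ = {ε, ζ, η, θ, ι}.


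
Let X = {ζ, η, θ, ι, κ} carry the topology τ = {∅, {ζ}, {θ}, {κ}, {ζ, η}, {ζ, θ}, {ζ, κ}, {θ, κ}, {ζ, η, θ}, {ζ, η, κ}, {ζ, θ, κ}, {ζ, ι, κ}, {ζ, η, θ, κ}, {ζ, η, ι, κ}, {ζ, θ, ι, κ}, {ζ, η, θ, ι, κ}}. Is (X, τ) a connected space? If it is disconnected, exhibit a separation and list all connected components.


(X, τ) is disconnected; components = [{θ}, {ζ, η, ι, κ}].

Find clopen sets (U ∈ τ with X ∖ U ∈ τ):
  U = ∅, X ∖ U = {ζ, η, θ, ι, κ} — both open, so U is clopen.
  U = {θ}, X ∖ U = {ζ, η, ι, κ} — both open, so U is clopen.
  U = {ζ, η, ι, κ}, X ∖ U = {θ} — both open, so U is clopen.
  U = {ζ, η, θ, ι, κ}, X ∖ U = ∅ — both open, so U is clopen.
Nontrivial clopen(s) exist: e.g. {θ}. So (X, τ) is disconnected.
Compute connected components by grouping points that agree on all clopens:
  component: {θ}
  component: {ζ, η, ι, κ}


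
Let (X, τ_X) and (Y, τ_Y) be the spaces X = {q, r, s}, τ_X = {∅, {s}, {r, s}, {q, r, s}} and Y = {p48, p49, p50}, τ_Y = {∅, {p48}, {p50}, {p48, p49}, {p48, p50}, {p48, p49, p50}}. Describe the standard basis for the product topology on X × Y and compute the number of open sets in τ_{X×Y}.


Basis B = {∅ × ∅, {s} × {p48}, {s} × {p50}, {r, s} × {p48}, {r, s} × {p50}, {s} × {p48, p49}, {s} × {p48, p50}, {q, r, s} × {p48}, {q, r, s} × {p50}, {s} × {p48, p49, p50}, {r, s} × {p48, p49}, {r, s} × {p48, p50}, {q, r, s} × {p48, p49}, {q, r, s} × {p48, p50}, {r, s} × {p48, p49, p50}, {q, r, s} × {p48, p49, p50}}; |τ_{X×Y}| = 40.

Enumerate products U × V with U ∈ τ_X, V ∈ τ_Y (deduplicated):
  ∅ × ∅ = {} (∅)
  {s} × {p48} = {(s,p48)}
  {s} × {p50} = {(s,p50)}
  {r, s} × {p48} = {(r,p48), (s,p48)}
  {r, s} × {p50} = {(r,p50), (s,p50)}
  {s} × {p48, p49} = {(s,p48), (s,p49)}
  {s} × {p48, p50} = {(s,p48), (s,p50)}
  {q, r, s} × {p48} = {(q,p48), (r,p48), (s,p48)}
  {q, r, s} × {p50} = {(q,p50), (r,p50), (s,p50)}
  {s} × {p48, p49, p50} = {(s,p48), (s,p49), (s,p50)}
  {r, s} × {p48, p49} = {(r,p48), (r,p49), (s,p48), (s,p49)}
  {r, s} × {p48, p50} = {(r,p48), (r,p50), (s,p48), (s,p50)}
  {q, r, s} × {p48, p49} = {(q,p48), (q,p49), (r,p48), (r,p49), (s,p48), (s,p49)}
  {q, r, s} × {p48, p50} = {(q,p48), (q,p50), (r,p48), (r,p50), (s,p48), (s,p50)}
  {r, s} × {p48, p49, p50} = {(r,p48), (r,p49), (r,p50), (s,p48), (s,p49), (s,p50)}
  {q, r, s} × {p48, p49, p50} = {(q,p48), (q,p49), (q,p50), (r,p48), (r,p49), (r,p50), (s,p48), (s,p49), (s,p50)}
These 16 distinct sets form the basis B.
Close under arbitrary unions to get τ_{X×Y}; counting gives |τ_{X×Y}| = 40.


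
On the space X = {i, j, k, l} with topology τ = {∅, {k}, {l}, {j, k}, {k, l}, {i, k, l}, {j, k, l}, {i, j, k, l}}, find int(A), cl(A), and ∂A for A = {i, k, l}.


int(A) = {i, k, l}, cl(A) = {i, j, k, l}, ∂A = {j}.

Closed sets in (X, τ) are complements of opens:
  closed(X, τ) = {∅, {i}, {j}, {i, j}, {i, l}, {i, j, k}, {i, j, l}, {i, j, k, l}}.
int(A) = ⋃ {U ∈ τ : U ⊆ A}. Opens contained in A: ∅, {k}, {l}, {k, l}, {i, k, l}.
Taking the union of these: int(A) = {i, k, l}.
cl(A) = ⋂ {C closed : A ⊆ C}. Closed sets containing A: {i, j, k, l}.
Intersecting these: cl(A) = {i, j, k, l}.
∂A = cl(A) ∖ int(A) = {i, j, k, l} ∖ {i, k, l} = {j}.
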